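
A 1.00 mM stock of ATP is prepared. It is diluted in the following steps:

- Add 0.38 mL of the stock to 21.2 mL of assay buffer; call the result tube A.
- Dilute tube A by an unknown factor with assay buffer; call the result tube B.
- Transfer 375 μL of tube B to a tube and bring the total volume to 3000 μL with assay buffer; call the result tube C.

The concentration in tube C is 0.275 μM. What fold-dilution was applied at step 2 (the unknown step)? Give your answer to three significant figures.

8.00-fold

Step 1: 0.38 mL + 21.2 mL = 21.58 mL total → factor 21.58/0.38 = 56.789
Step 2: unknown factor x
Step 3: 375 μL brought to 3000 μL → factor 3000/375 = 8
Product of known-step factors = 454.32
Overall factor = 1.00 mM / (0.275 μM) = 3636.4
x = 3636.4 / 454.32 = 8.00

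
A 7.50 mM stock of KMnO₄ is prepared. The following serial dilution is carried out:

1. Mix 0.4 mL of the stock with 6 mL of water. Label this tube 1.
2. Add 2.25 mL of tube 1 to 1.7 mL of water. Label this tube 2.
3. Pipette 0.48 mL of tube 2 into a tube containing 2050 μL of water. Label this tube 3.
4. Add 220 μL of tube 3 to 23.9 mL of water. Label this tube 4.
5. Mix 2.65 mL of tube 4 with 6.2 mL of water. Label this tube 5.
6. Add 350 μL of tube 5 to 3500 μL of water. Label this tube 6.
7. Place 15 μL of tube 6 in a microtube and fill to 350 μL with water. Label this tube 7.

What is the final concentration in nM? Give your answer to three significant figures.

0.539 nM

Step 1: 0.4 mL + 6 mL = 6.4 mL total → factor 6.4/0.4 = 16
Step 2: 2.25 mL + 1.7 mL = 3.95 mL total → factor 3.95/2.25 = 1.7556
Step 3: 0.48 mL + 2050 μL = 2.53 mL total → factor 2.53/0.48 = 5.2708
Step 4: 220 μL + 23.9 mL = 24120 μL total → factor 24120/220 = 109.64
Step 5: 2.65 mL + 6.2 mL = 8.85 mL total → factor 8.85/2.65 = 3.3396
Step 6: 350 μL + 3500 μL = 3850 μL total → factor 3850/350 = 11
Step 7: 15 μL brought to 350 μL → factor 350/15 = 23.333
Overall dilution factor = 16 × 1.7556 × 5.2708 × 109.64 × 3.3396 × 11 × 23.333 = 1.3913 × 10^7
Final = 7.50 mM / 1.3913 × 10^7 = 5.390 × 10^-7 mM = 0.539 nM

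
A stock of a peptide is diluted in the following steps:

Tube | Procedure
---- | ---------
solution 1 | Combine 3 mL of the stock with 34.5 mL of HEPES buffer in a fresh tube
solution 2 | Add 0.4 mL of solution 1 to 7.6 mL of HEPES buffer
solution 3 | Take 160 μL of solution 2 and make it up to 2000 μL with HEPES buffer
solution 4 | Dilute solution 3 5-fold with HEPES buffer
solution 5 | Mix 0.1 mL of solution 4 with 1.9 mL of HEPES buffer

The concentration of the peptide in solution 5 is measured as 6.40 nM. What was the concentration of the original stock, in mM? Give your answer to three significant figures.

Step 1: 3 mL + 34.5 mL = 37.5 mL total → factor 37.5/3 = 12.5
Step 2: 0.4 mL + 7.6 mL = 8 mL total → factor 8/0.4 = 20
Step 3: 160 μL brought to 2000 μL → factor 2000/160 = 12.5
Step 4: 5-fold → factor 5
Step 5: 0.1 mL + 1.9 mL = 2 mL total → factor 2/0.1 = 20
Overall dilution factor = 12.5 × 20 × 12.5 × 5 × 20 = 3.125 × 10^5
Stock = 6.40 nM × 3.125 × 10^5 = 2.000 × 10^6 nM = 2.00 mM

2.00 mM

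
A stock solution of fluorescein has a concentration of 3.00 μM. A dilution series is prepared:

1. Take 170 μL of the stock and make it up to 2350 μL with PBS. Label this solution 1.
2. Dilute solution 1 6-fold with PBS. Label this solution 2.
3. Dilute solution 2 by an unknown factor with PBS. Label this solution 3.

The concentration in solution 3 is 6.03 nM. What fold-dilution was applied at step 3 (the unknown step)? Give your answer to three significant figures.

Step 1: 170 μL brought to 2350 μL → factor 2350/170 = 13.824
Step 2: 6-fold → factor 6
Step 3: unknown factor x
Product of known-step factors = 82.941
Overall factor = 3.00 μM / (6.03 nM) = 497.51
x = 497.51 / 82.941 = 6.00

6.00-fold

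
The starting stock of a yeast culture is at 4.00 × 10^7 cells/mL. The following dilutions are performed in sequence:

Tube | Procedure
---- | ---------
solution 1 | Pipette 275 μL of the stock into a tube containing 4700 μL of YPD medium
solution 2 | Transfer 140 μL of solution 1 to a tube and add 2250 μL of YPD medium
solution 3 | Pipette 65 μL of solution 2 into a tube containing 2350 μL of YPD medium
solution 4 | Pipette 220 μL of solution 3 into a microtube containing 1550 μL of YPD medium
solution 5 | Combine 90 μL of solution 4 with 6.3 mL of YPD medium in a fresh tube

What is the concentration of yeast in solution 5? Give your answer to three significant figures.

Step 1: 275 μL + 4700 μL = 4975 μL total → factor 4975/275 = 18.091
Step 2: 140 μL + 2250 μL = 2390 μL total → factor 2390/140 = 17.071
Step 3: 65 μL + 2350 μL = 2415 μL total → factor 2415/65 = 37.154
Step 4: 220 μL + 1550 μL = 1770 μL total → factor 1770/220 = 8.0455
Step 5: 90 μL + 6.3 mL = 6390 μL total → factor 6390/90 = 71
Overall dilution factor = 18.091 × 17.071 × 37.154 × 8.0455 × 71 = 6.5546 × 10^6
Final = 4.00 × 10^7 cells/mL / 6.5546 × 10^6 = 6.10 cells/mL

6.10 cells/mL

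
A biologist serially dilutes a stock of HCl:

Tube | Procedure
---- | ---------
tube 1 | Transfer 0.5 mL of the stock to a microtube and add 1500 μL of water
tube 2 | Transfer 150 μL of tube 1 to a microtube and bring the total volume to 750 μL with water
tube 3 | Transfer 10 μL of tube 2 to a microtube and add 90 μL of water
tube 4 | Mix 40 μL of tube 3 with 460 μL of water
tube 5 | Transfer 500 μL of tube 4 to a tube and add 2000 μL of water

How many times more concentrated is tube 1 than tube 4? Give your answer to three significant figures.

Step 1: 0.5 mL + 1500 μL = 2 mL total → factor 2/0.5 = 4
Step 2: 150 μL brought to 750 μL → factor 750/150 = 5
Step 3: 10 μL + 90 μL = 100 μL total → factor 100/10 = 10
Step 4: 40 μL + 460 μL = 500 μL total → factor 500/40 = 12.5
Dilution factor to tube 1 = 4; to tube 4 = 2500
[tube 1]/[tube 4] = (factor to tube 4)/(factor to tube 1) = 2500/4 = 625

625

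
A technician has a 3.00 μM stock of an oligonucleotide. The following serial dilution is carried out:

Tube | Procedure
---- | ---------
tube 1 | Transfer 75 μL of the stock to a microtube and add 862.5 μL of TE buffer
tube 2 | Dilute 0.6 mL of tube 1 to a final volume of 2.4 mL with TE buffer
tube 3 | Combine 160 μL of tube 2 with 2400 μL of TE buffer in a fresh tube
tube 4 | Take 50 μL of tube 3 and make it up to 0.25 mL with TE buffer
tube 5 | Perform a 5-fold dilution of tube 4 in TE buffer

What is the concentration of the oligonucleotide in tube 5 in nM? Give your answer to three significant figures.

0.150 nM

Step 1: 75 μL + 862.5 μL = 937.5 μL total → factor 937.5/75 = 12.5
Step 2: 0.6 mL brought to 2.4 mL → factor 2.4/0.6 = 4
Step 3: 160 μL + 2400 μL = 2560 μL total → factor 2560/160 = 16
Step 4: 50 μL brought to 0.25 mL → factor 250/50 = 5
Step 5: 5-fold → factor 5
Overall dilution factor = 12.5 × 4 × 16 × 5 × 5 = 20000
Final = 3.00 μM / 20000 = 0.0001500 μM = 0.150 nM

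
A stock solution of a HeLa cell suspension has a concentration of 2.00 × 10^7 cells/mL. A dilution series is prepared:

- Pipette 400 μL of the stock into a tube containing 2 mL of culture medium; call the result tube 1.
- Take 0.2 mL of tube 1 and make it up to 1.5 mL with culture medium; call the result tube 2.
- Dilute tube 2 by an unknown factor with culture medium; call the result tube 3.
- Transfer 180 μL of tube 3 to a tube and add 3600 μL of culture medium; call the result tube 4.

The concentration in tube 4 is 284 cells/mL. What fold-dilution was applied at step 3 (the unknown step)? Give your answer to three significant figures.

Step 1: 400 μL + 2 mL = 2400 μL total → factor 2400/400 = 6
Step 2: 0.2 mL brought to 1.5 mL → factor 1.5/0.2 = 7.5
Step 3: unknown factor x
Step 4: 180 μL + 3600 μL = 3780 μL total → factor 3780/180 = 21
Product of known-step factors = 945
Overall factor = 2.00 × 10^7 cells/mL / (284 cells/mL) = 70423
x = 70423 / 945 = 74.5

74.5-fold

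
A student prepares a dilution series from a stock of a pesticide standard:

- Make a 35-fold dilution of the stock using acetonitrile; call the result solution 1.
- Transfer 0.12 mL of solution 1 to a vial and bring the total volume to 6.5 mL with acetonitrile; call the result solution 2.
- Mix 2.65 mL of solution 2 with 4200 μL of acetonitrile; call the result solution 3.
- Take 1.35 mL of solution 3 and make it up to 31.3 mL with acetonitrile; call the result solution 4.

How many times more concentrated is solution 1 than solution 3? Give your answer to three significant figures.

Step 1: 35-fold → factor 35
Step 2: 0.12 mL brought to 6.5 mL → factor 6.5/0.12 = 54.167
Step 3: 2.65 mL + 4200 μL = 6.85 mL total → factor 6.85/2.65 = 2.5849
Dilution factor to solution 1 = 35; to solution 3 = 4900.6
[solution 1]/[solution 3] = (factor to solution 3)/(factor to solution 1) = 4900.6/35 = 140

140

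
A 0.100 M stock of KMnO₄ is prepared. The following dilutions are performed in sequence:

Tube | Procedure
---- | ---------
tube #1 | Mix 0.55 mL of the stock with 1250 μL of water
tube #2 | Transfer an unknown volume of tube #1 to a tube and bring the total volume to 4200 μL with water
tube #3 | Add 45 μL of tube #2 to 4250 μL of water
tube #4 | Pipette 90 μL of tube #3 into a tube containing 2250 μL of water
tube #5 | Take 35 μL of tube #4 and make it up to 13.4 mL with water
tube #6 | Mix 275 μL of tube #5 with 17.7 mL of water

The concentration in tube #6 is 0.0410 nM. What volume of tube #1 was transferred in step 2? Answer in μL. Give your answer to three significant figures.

Step 1: 0.55 mL + 1250 μL = 1.8 mL total → factor 1.8/0.55 = 3.2727
Step 2: v brought to 4200 μL → factor = 4200 μL/v
Step 3: 45 μL + 4250 μL = 4295 μL total → factor 4295/45 = 95.444
Step 4: 90 μL + 2250 μL = 2340 μL total → factor 2340/90 = 26
Step 5: 35 μL brought to 13.4 mL → factor 13400/35 = 382.86
Step 6: 275 μL + 17.7 mL = 17975 μL total → factor 17975/275 = 65.364
Product of known-step factors = 2.0324 × 10^8
Overall factor = 0.100 M / (0.0410 nM) = 2.439 × 10^9
Step-2 factor = 2.439 × 10^9 / 2.0324 × 10^8 = 12.001
v = 4200 μL / 12.001 = 350 μL

350 μL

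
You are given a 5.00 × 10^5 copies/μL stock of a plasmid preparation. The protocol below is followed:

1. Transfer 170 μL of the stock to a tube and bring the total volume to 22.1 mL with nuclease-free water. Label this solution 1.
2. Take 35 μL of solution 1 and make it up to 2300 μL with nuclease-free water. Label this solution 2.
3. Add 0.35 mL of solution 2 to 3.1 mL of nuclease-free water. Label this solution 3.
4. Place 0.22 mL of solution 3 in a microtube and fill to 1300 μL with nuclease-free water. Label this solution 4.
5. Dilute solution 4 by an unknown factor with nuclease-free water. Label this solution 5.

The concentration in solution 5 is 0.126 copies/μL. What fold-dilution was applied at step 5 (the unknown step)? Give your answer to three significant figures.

7.97-fold

Step 1: 170 μL brought to 22.1 mL → factor 22100/170 = 130
Step 2: 35 μL brought to 2300 μL → factor 2300/35 = 65.714
Step 3: 0.35 mL + 3.1 mL = 3.45 mL total → factor 3.45/0.35 = 9.8571
Step 4: 0.22 mL brought to 1300 μL → factor 1.3/0.22 = 5.9091
Step 5: unknown factor x
Product of known-step factors = 4.9759 × 10^5
Overall factor = 5.00 × 10^5 copies/μL / (0.126 copies/μL) = 3.9683 × 10^6
x = 3.9683 × 10^6 / 4.9759 × 10^5 = 7.97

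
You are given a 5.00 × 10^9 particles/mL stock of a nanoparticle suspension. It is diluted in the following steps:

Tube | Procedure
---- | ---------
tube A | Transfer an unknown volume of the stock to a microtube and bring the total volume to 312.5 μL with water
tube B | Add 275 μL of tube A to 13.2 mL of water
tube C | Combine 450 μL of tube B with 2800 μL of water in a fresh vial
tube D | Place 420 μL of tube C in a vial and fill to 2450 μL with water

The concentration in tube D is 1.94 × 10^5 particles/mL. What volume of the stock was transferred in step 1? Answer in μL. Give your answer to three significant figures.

Step 1: v brought to 312.5 μL → factor = 312.5 μL/v
Step 2: 275 μL + 13.2 mL = 13475 μL total → factor 13475/275 = 49
Step 3: 450 μL + 2800 μL = 3250 μL total → factor 3250/450 = 7.2222
Step 4: 420 μL brought to 2450 μL → factor 2450/420 = 5.8333
Product of known-step factors = 2064.4
Overall factor = 5.00 × 10^9 particles/mL / (1.94 × 10^5 particles/mL) = 25773
Step-1 factor = 25773 / 2064.4 = 12.485
v = 312.5 μL / 12.485 = 25.0 μL

25.0 μL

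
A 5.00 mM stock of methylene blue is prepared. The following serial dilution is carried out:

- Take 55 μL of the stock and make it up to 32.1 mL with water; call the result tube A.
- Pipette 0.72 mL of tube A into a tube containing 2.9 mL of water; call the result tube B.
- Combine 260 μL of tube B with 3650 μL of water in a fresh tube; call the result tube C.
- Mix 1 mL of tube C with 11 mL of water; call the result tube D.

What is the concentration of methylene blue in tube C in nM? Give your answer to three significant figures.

113 nM

Step 1: 55 μL brought to 32.1 mL → factor 32100/55 = 583.64
Step 2: 0.72 mL + 2.9 mL = 3.62 mL total → factor 3.62/0.72 = 5.0278
Step 3: 260 μL + 3650 μL = 3910 μL total → factor 3910/260 = 15.038
Dilution factor through tube C = 583.64 × 5.0278 × 15.038 = 44129
[tube C] = 5.00 mM / 44129 = 0.0001133 mM = 113 nM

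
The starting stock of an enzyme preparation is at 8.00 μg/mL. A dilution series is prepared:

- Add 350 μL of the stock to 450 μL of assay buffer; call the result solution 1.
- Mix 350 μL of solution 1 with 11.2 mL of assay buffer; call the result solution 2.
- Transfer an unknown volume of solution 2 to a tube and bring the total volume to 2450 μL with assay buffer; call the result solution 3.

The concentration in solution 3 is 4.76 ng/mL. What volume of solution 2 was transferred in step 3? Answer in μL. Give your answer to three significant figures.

Step 1: 350 μL + 450 μL = 800 μL total → factor 800/350 = 2.2857
Step 2: 350 μL + 11.2 mL = 11550 μL total → factor 11550/350 = 33
Step 3: v brought to 2450 μL → factor = 2450 μL/v
Product of known-step factors = 75.429
Overall factor = 8.00 μg/mL / (4.76 ng/mL) = 1680.7
Step-3 factor = 1680.7 / 75.429 = 22.282
v = 2450 μL / 22.282 = 110 μL

110 μL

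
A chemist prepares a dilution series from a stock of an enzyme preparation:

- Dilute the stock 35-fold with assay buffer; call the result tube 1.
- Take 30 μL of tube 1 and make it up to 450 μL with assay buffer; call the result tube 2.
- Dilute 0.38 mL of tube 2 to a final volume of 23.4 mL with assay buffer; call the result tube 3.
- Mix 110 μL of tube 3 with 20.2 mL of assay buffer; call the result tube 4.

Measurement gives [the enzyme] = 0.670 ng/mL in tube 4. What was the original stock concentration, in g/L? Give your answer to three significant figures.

4.00 g/L

Step 1: 35-fold → factor 35
Step 2: 30 μL brought to 450 μL → factor 450/30 = 15
Step 3: 0.38 mL brought to 23.4 mL → factor 23.4/0.38 = 61.579
Step 4: 110 μL + 20.2 mL = 20310 μL total → factor 20310/110 = 184.64
Overall dilution factor = 35 × 15 × 61.579 × 184.64 = 5.9691 × 10^6
Stock = 0.670 ng/mL × 5.9691 × 10^6 = 3.999 × 10^6 ng/mL = 4.00 g/L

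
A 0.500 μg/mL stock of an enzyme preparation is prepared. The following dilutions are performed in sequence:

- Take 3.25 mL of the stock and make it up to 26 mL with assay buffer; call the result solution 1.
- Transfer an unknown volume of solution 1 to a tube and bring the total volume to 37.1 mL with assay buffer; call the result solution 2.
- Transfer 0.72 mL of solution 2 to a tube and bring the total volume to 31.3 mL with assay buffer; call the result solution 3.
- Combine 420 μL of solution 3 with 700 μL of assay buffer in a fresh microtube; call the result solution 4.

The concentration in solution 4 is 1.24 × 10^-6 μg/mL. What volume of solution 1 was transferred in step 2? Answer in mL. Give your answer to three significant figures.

Step 1: 3.25 mL brought to 26 mL → factor 26/3.25 = 8
Step 2: v brought to 37.1 mL → factor = 37.1 mL/v
Step 3: 0.72 mL brought to 31.3 mL → factor 31.3/0.72 = 43.472
Step 4: 420 μL + 700 μL = 1120 μL total → factor 1120/420 = 2.6667
Product of known-step factors = 927.41
Overall factor = 0.500 μg/mL / (1.24 × 10^-6 μg/mL) = 4.0323 × 10^5
Step-2 factor = 4.0323 × 10^5 / 927.41 = 434.79
v = 37.1 mL / 434.79 = 0.0853 mL

0.0853 mL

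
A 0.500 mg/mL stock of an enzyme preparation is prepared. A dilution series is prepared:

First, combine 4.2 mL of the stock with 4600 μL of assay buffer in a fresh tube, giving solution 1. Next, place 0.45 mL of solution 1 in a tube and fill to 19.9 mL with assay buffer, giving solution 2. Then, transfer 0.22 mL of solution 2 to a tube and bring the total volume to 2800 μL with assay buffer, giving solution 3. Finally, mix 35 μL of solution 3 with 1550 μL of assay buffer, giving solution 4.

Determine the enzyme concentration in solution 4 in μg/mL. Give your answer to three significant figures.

Step 1: 4.2 mL + 4600 μL = 8.8 mL total → factor 8.8/4.2 = 2.0952
Step 2: 0.45 mL brought to 19.9 mL → factor 19.9/0.45 = 44.222
Step 3: 0.22 mL brought to 2800 μL → factor 2.8/0.22 = 12.727
Step 4: 35 μL + 1550 μL = 1585 μL total → factor 1585/35 = 45.286
Overall dilution factor = 2.0952 × 44.222 × 12.727 × 45.286 = 53404
Final = 0.500 mg/mL / 53404 = 9.363 × 10^-6 mg/mL = 0.00936 μg/mL

0.00936 μg/mL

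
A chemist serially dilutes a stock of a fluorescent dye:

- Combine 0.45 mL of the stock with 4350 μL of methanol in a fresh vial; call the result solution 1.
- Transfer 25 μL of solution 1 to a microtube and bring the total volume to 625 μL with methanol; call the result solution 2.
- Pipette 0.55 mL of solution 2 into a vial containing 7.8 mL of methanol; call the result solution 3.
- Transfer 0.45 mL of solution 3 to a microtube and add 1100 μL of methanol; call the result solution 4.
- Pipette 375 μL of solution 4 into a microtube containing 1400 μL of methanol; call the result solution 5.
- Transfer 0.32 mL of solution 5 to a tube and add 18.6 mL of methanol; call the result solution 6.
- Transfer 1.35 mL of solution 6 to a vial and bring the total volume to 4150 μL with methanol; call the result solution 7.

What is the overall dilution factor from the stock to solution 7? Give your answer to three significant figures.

Step 1: 0.45 mL + 4350 μL = 4.8 mL total → factor 4.8/0.45 = 10.667
Step 2: 25 μL brought to 625 μL → factor 625/25 = 25
Step 3: 0.55 mL + 7.8 mL = 8.35 mL total → factor 8.35/0.55 = 15.182
Step 4: 0.45 mL + 1100 μL = 1.55 mL total → factor 1.55/0.45 = 3.4444
Step 5: 375 μL + 1400 μL = 1775 μL total → factor 1775/375 = 4.7333
Step 6: 0.32 mL + 18.6 mL = 18.92 mL total → factor 18.92/0.32 = 59.125
Step 7: 1.35 mL brought to 4150 μL → factor 4.15/1.35 = 3.0741
Overall dilution factor = 10.667 × 25 × 15.182 × 3.4444 × 4.7333 × 59.125 × 3.0741 = 1.1997 × 10^7

1.20 × 10^7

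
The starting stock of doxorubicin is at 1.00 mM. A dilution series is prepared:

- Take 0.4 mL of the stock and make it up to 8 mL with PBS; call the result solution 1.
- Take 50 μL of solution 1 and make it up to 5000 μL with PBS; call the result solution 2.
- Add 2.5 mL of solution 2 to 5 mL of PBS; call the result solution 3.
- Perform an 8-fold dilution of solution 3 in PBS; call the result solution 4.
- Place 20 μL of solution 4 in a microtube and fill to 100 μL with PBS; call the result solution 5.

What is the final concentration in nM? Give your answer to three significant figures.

Step 1: 0.4 mL brought to 8 mL → factor 8/0.4 = 20
Step 2: 50 μL brought to 5000 μL → factor 5000/50 = 100
Step 3: 2.5 mL + 5 mL = 7.5 mL total → factor 7.5/2.5 = 3
Step 4: 8-fold → factor 8
Step 5: 20 μL brought to 100 μL → factor 100/20 = 5
Overall dilution factor = 20 × 100 × 3 × 8 × 5 = 2.4 × 10^5
Final = 1.00 mM / 2.4 × 10^5 = 4.167 × 10^-6 mM = 4.17 nM

4.17 nM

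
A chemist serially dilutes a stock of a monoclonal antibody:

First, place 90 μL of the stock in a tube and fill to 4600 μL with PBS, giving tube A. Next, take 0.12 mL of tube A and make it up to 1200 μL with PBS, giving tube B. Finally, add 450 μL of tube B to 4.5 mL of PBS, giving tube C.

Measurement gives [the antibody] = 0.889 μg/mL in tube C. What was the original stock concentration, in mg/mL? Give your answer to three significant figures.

Step 1: 90 μL brought to 4600 μL → factor 4600/90 = 51.111
Step 2: 0.12 mL brought to 1200 μL → factor 1.2/0.12 = 10
Step 3: 450 μL + 4.5 mL = 4950 μL total → factor 4950/450 = 11
Overall dilution factor = 51.111 × 10 × 11 = 5622.2
Stock = 0.889 μg/mL × 5622.2 = 4998 μg/mL = 5.00 mg/mL

5.00 mg/mL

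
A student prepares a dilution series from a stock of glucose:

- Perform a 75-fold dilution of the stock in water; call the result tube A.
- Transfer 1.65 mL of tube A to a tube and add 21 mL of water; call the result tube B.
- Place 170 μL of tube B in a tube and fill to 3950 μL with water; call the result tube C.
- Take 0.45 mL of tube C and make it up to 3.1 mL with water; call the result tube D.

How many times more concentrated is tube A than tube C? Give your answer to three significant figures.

Step 1: 75-fold → factor 75
Step 2: 1.65 mL + 21 mL = 22.65 mL total → factor 22.65/1.65 = 13.727
Step 3: 170 μL brought to 3950 μL → factor 3950/170 = 23.235
Dilution factor to tube A = 75; to tube C = 23922
[tube A]/[tube C] = (factor to tube C)/(factor to tube A) = 23922/75 = 319

319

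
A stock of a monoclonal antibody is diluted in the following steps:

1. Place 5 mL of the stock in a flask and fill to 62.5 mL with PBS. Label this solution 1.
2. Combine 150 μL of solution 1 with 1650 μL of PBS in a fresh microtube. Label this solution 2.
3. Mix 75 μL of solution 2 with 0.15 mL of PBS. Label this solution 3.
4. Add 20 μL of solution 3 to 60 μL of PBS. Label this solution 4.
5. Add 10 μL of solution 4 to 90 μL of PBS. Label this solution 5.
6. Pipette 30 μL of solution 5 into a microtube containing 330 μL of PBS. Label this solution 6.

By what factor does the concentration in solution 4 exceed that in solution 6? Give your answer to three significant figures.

120

Step 1: 5 mL brought to 62.5 mL → factor 62.5/5 = 12.5
Step 2: 150 μL + 1650 μL = 1800 μL total → factor 1800/150 = 12
Step 3: 75 μL + 0.15 mL = 225 μL total → factor 225/75 = 3
Step 4: 20 μL + 60 μL = 80 μL total → factor 80/20 = 4
Step 5: 10 μL + 90 μL = 100 μL total → factor 100/10 = 10
Step 6: 30 μL + 330 μL = 360 μL total → factor 360/30 = 12
Dilution factor to solution 4 = 1800; to solution 6 = 2.16 × 10^5
[solution 4]/[solution 6] = (factor to solution 6)/(factor to solution 4) = 2.16 × 10^5/1800 = 120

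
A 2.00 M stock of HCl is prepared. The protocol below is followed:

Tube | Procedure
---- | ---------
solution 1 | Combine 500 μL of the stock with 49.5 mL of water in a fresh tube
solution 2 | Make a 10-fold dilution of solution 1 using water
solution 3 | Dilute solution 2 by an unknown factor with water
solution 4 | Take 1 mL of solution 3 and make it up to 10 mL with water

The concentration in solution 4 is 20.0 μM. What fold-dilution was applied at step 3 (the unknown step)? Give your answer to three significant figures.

Step 1: 500 μL + 49.5 mL = 50000 μL total → factor 50000/500 = 100
Step 2: 10-fold → factor 10
Step 3: unknown factor x
Step 4: 1 mL brought to 10 mL → factor 10/1 = 10
Product of known-step factors = 10000
Overall factor = 2.00 M / (20.0 μM) = 1 × 10^5
x = 1 × 10^5 / 10000 = 10.0

10.0-fold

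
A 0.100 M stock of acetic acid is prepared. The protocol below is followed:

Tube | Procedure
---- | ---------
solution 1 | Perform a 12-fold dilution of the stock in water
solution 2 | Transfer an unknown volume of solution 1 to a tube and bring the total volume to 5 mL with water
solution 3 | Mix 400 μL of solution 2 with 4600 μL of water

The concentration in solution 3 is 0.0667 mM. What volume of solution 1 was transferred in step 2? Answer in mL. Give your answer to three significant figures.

0.500 mL

Step 1: 12-fold → factor 12
Step 2: v brought to 5 mL → factor = 5 mL/v
Step 3: 400 μL + 4600 μL = 5000 μL total → factor 5000/400 = 12.5
Product of known-step factors = 150
Overall factor = 0.100 M / (0.0667 mM) = 1499.3
Step-2 factor = 1499.3 / 150 = 9.995
v = 5 mL / 9.995 = 0.500 mL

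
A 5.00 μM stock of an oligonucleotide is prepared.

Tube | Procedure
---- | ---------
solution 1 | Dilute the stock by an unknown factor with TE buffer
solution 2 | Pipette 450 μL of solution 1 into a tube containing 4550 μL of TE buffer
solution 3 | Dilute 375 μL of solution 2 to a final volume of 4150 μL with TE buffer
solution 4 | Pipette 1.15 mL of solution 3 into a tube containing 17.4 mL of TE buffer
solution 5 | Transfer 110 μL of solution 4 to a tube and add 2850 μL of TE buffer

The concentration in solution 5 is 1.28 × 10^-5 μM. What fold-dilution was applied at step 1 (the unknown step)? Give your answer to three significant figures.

Step 1: unknown factor x
Step 2: 450 μL + 4550 μL = 5000 μL total → factor 5000/450 = 11.111
Step 3: 375 μL brought to 4150 μL → factor 4150/375 = 11.067
Step 4: 1.15 mL + 17.4 mL = 18.55 mL total → factor 18.55/1.15 = 16.13
Step 5: 110 μL + 2850 μL = 2960 μL total → factor 2960/110 = 26.909
Product of known-step factors = 53373
Overall factor = 5.00 μM / (1.28 × 10^-5 μM) = 3.9062 × 10^5
x = 3.9062 × 10^5 / 53373 = 7.32

7.32-fold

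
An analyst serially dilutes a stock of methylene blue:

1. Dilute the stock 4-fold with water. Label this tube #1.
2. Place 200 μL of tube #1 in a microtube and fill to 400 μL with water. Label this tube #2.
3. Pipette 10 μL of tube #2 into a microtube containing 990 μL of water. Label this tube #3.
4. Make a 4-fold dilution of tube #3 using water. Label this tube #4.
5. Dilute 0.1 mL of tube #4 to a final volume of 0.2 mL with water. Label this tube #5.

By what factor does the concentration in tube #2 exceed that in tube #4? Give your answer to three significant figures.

Step 1: 4-fold → factor 4
Step 2: 200 μL brought to 400 μL → factor 400/200 = 2
Step 3: 10 μL + 990 μL = 1000 μL total → factor 1000/10 = 100
Step 4: 4-fold → factor 4
Dilution factor to tube #2 = 8; to tube #4 = 3200
[tube #2]/[tube #4] = (factor to tube #4)/(factor to tube #2) = 3200/8 = 400

400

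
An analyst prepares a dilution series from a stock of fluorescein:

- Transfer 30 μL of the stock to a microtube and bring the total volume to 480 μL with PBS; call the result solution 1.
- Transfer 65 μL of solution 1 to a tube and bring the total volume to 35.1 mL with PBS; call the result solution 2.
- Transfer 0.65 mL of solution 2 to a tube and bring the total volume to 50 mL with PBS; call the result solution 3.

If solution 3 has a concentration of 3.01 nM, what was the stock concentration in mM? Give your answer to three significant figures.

Step 1: 30 μL brought to 480 μL → factor 480/30 = 16
Step 2: 65 μL brought to 35.1 mL → factor 35100/65 = 540
Step 3: 0.65 mL brought to 50 mL → factor 50/0.65 = 76.923
Overall dilution factor = 16 × 540 × 76.923 = 6.6462 × 10^5
Stock = 3.01 nM × 6.6462 × 10^5 = 2.000 × 10^6 nM = 2.00 mM

2.00 mM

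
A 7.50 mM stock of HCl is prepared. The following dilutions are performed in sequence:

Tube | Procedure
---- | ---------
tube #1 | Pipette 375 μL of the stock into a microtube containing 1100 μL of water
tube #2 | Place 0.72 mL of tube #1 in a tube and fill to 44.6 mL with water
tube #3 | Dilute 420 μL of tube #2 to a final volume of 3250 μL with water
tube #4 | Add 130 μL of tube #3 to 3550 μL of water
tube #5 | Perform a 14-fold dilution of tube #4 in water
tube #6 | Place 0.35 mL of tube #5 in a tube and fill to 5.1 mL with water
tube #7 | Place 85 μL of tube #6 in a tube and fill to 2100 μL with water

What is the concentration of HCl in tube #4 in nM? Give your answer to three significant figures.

Step 1: 375 μL + 1100 μL = 1475 μL total → factor 1475/375 = 3.9333
Step 2: 0.72 mL brought to 44.6 mL → factor 44.6/0.72 = 61.944
Step 3: 420 μL brought to 3250 μL → factor 3250/420 = 7.7381
Step 4: 130 μL + 3550 μL = 3680 μL total → factor 3680/130 = 28.308
Dilution factor through tube #4 = 3.9333 × 61.944 × 7.7381 × 28.308 = 53371
[tube #4] = 7.50 mM / 53371 = 0.0001405 mM = 141 nM

141 nM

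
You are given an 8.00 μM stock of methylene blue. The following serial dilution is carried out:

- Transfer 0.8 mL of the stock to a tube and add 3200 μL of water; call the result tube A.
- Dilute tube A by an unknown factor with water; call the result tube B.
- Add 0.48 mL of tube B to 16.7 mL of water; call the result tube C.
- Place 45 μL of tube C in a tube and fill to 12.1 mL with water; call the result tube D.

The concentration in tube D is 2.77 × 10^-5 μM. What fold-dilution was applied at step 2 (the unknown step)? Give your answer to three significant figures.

Step 1: 0.8 mL + 3200 μL = 4 mL total → factor 4/0.8 = 5
Step 2: unknown factor x
Step 3: 0.48 mL + 16.7 mL = 17.18 mL total → factor 17.18/0.48 = 35.792
Step 4: 45 μL brought to 12.1 mL → factor 12100/45 = 268.89
Product of known-step factors = 48120
Overall factor = 8.00 μM / (2.77 × 10^-5 μM) = 2.8881 × 10^5
x = 2.8881 × 10^5 / 48120 = 6.00

6.00-fold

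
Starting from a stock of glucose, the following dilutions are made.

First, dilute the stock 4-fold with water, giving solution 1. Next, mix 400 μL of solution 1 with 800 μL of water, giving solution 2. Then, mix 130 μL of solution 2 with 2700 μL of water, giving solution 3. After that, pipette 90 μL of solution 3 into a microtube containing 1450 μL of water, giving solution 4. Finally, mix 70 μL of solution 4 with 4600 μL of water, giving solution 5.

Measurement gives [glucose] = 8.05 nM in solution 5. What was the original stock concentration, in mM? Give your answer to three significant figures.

2.40 mM

Step 1: 4-fold → factor 4
Step 2: 400 μL + 800 μL = 1200 μL total → factor 1200/400 = 3
Step 3: 130 μL + 2700 μL = 2830 μL total → factor 2830/130 = 21.769
Step 4: 90 μL + 1450 μL = 1540 μL total → factor 1540/90 = 17.111
Step 5: 70 μL + 4600 μL = 4670 μL total → factor 4670/70 = 66.714
Overall dilution factor = 4 × 3 × 21.769 × 17.111 × 66.714 = 2.9821 × 10^5
Stock = 8.05 nM × 2.9821 × 10^5 = 2.401 × 10^6 nM = 2.40 mM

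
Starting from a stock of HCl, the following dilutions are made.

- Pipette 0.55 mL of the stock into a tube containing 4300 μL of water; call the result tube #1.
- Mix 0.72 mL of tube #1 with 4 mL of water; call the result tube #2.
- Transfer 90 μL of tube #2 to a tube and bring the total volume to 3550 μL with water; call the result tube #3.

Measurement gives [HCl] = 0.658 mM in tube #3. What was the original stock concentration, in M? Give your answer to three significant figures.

1.50 M

Step 1: 0.55 mL + 4300 μL = 4.85 mL total → factor 4.85/0.55 = 8.8182
Step 2: 0.72 mL + 4 mL = 4.72 mL total → factor 4.72/0.72 = 6.5556
Step 3: 90 μL brought to 3550 μL → factor 3550/90 = 39.444
Overall dilution factor = 8.8182 × 6.5556 × 39.444 = 2280.2
Stock = 0.658 mM × 2280.2 = 1500 mM = 1.50 M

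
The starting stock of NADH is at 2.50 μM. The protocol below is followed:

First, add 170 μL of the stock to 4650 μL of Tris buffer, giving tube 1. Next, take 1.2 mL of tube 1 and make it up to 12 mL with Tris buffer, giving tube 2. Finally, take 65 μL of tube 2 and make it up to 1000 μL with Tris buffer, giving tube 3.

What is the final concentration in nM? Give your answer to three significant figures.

Step 1: 170 μL + 4650 μL = 4820 μL total → factor 4820/170 = 28.353
Step 2: 1.2 mL brought to 12 mL → factor 12/1.2 = 10
Step 3: 65 μL brought to 1000 μL → factor 1000/65 = 15.385
Overall dilution factor = 28.353 × 10 × 15.385 = 4362
Final = 2.50 μM / 4362 = 0.0005731 μM = 0.573 nM

0.573 nM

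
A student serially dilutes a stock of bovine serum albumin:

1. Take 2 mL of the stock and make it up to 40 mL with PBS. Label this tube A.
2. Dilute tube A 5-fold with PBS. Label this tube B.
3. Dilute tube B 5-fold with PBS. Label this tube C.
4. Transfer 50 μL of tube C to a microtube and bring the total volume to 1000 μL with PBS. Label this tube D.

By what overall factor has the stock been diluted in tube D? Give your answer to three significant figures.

1.00 × 10^4

Step 1: 2 mL brought to 40 mL → factor 40/2 = 20
Step 2: 5-fold → factor 5
Step 3: 5-fold → factor 5
Step 4: 50 μL brought to 1000 μL → factor 1000/50 = 20
Overall dilution factor = 20 × 5 × 5 × 20 = 10000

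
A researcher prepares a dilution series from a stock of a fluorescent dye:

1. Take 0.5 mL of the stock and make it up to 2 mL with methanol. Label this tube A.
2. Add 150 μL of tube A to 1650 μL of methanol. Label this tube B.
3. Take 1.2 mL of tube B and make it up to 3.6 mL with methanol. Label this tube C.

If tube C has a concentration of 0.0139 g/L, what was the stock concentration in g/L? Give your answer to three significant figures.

Step 1: 0.5 mL brought to 2 mL → factor 2/0.5 = 4
Step 2: 150 μL + 1650 μL = 1800 μL total → factor 1800/150 = 12
Step 3: 1.2 mL brought to 3.6 mL → factor 3.6/1.2 = 3
Overall dilution factor = 4 × 12 × 3 = 144
Stock = 0.0139 g/L × 144 = 2.00 g/L

2.00 g/L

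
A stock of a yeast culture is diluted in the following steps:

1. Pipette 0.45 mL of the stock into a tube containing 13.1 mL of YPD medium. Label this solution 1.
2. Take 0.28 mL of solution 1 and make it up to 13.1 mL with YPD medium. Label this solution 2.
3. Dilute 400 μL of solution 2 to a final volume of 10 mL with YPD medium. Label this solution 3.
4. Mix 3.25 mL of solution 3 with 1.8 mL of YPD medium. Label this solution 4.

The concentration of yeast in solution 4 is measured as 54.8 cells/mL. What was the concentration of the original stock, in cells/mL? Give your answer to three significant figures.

Step 1: 0.45 mL + 13.1 mL = 13.55 mL total → factor 13.55/0.45 = 30.111
Step 2: 0.28 mL brought to 13.1 mL → factor 13.1/0.28 = 46.786
Step 3: 400 μL brought to 10 mL → factor 10000/400 = 25
Step 4: 3.25 mL + 1.8 mL = 5.05 mL total → factor 5.05/3.25 = 1.5538
Overall dilution factor = 30.111 × 46.786 × 25 × 1.5538 = 54725
Stock = 54.8 cells/mL × 54725 = 3.00 × 10^6 cells/mL

3.00 × 10^6 cells/mL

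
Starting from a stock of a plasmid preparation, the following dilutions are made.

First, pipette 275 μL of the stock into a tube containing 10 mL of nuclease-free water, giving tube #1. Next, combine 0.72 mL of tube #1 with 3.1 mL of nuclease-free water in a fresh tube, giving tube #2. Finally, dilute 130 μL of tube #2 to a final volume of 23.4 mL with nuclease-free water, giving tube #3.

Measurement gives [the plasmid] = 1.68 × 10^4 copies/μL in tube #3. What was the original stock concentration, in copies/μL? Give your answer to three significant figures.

Step 1: 275 μL + 10 mL = 10275 μL total → factor 10275/275 = 37.364
Step 2: 0.72 mL + 3.1 mL = 3.82 mL total → factor 3.82/0.72 = 5.3056
Step 3: 130 μL brought to 23.4 mL → factor 23400/130 = 180
Overall dilution factor = 37.364 × 5.3056 × 180 = 35682
Stock = 1.68 × 10^4 copies/μL × 35682 = 5.99 × 10^8 copies/μL

5.99 × 10^8 copies/μL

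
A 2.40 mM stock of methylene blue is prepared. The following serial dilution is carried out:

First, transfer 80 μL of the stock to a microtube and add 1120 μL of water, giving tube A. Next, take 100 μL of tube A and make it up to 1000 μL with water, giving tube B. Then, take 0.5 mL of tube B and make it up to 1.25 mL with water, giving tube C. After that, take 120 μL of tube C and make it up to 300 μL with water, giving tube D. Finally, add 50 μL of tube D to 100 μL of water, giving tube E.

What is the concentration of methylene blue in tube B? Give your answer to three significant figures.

Step 1: 80 μL + 1120 μL = 1200 μL total → factor 1200/80 = 15
Step 2: 100 μL brought to 1000 μL → factor 1000/100 = 10
Dilution factor through tube B = 15 × 10 = 150
[tube B] = 2.40 mM / 150 = 0.0160 mM

0.0160 mM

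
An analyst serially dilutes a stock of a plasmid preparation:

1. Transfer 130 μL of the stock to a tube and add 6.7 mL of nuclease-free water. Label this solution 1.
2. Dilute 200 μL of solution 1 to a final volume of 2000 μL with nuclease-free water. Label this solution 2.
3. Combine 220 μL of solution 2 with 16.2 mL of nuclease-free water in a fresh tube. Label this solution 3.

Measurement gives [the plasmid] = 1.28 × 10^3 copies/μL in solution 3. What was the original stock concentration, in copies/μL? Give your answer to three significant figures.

Step 1: 130 μL + 6.7 mL = 6830 μL total → factor 6830/130 = 52.538
Step 2: 200 μL brought to 2000 μL → factor 2000/200 = 10
Step 3: 220 μL + 16.2 mL = 16420 μL total → factor 16420/220 = 74.636
Overall dilution factor = 52.538 × 10 × 74.636 = 39213
Stock = 1.28 × 10^3 copies/μL × 39213 = 5.02 × 10^7 copies/μL

5.02 × 10^7 copies/μL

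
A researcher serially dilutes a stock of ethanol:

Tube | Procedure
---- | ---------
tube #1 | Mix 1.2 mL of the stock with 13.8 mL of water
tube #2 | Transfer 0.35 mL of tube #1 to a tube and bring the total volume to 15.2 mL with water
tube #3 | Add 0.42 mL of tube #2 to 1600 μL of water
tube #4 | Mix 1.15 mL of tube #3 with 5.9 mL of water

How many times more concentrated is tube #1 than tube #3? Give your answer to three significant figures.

Step 1: 1.2 mL + 13.8 mL = 15 mL total → factor 15/1.2 = 12.5
Step 2: 0.35 mL brought to 15.2 mL → factor 15.2/0.35 = 43.429
Step 3: 0.42 mL + 1600 μL = 2.02 mL total → factor 2.02/0.42 = 4.8095
Dilution factor to tube #1 = 12.5; to tube #3 = 2610.9
[tube #1]/[tube #3] = (factor to tube #3)/(factor to tube #1) = 2610.9/12.5 = 209

209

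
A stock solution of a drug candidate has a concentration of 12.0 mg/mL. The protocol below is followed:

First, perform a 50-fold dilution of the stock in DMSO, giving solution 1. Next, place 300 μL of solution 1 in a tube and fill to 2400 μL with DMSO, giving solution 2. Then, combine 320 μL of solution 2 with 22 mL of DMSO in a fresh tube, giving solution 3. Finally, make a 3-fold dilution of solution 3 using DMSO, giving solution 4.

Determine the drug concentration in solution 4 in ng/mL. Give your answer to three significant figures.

Step 1: 50-fold → factor 50
Step 2: 300 μL brought to 2400 μL → factor 2400/300 = 8
Step 3: 320 μL + 22 mL = 22320 μL total → factor 22320/320 = 69.75
Step 4: 3-fold → factor 3
Overall dilution factor = 50 × 8 × 69.75 × 3 = 83700
Final = 12.0 mg/mL / 83700 = 0.0001434 mg/mL = 143 ng/mL

143 ng/mL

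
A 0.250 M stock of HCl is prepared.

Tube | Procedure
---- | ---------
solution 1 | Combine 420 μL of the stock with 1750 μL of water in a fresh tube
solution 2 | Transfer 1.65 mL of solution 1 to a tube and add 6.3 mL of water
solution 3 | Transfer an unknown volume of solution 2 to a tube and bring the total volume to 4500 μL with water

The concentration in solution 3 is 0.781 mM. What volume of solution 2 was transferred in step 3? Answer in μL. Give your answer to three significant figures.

Step 1: 420 μL + 1750 μL = 2170 μL total → factor 2170/420 = 5.1667
Step 2: 1.65 mL + 6.3 mL = 7.95 mL total → factor 7.95/1.65 = 4.8182
Step 3: v brought to 4500 μL → factor = 4500 μL/v
Product of known-step factors = 24.894
Overall factor = 0.250 M / (0.781 mM) = 320.1
Step-3 factor = 320.1 / 24.894 = 12.859
v = 4500 μL / 12.859 = 350 μL

350 μL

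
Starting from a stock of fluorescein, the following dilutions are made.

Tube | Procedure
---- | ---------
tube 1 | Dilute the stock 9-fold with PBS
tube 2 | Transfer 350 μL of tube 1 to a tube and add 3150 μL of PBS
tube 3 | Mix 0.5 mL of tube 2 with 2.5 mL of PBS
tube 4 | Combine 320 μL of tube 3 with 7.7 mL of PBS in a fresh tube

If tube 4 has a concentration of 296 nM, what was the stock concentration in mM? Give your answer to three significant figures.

Step 1: 9-fold → factor 9
Step 2: 350 μL + 3150 μL = 3500 μL total → factor 3500/350 = 10
Step 3: 0.5 mL + 2.5 mL = 3 mL total → factor 3/0.5 = 6
Step 4: 320 μL + 7.7 mL = 8020 μL total → factor 8020/320 = 25.062
Overall dilution factor = 9 × 10 × 6 × 25.062 = 13534
Stock = 296 nM × 13534 = 4.006 × 10^6 nM = 4.01 mM

4.01 mM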